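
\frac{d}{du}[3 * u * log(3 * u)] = 3*log(u) + 3 + 3*log(3)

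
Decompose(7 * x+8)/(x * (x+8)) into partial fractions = 6/(x + 8) + 1/x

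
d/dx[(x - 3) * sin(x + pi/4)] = x*cos(x + pi/4) + sin(x + pi/4) - 3*cos(x + pi/4)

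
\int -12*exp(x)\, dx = -12*exp(x) + C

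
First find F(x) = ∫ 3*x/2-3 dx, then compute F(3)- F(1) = 0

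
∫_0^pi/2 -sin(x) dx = -1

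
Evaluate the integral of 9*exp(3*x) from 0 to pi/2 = -3 + 3*exp(3*pi/2)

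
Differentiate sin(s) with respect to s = cos(s)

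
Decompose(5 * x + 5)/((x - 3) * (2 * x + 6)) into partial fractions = 5/(6*(x + 3)) + 5/(3*(x - 3))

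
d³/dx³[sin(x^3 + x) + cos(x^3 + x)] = sqrt(2)*(-27*x^6*cos(x^3 + x + pi/4) - 27*x^4*cos(x^3 + x + pi/4) - 54*x^3*sin(x^3 + x + pi/4) - 9*x^2*cos(x^3 + x + pi/4) - 18*x*sin(x^3 + x + pi/4) + 5*cos(x^3 + x + pi/4))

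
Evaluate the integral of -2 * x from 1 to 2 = -3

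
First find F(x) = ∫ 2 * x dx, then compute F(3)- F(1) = 8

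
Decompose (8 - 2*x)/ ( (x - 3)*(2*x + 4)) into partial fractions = -6/(5*(x + 2)) + 1/(5*(x - 3))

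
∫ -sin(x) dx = cos(x) + C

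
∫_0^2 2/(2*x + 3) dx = -log(6) + log(14)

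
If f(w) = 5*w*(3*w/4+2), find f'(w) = 15*w/2 + 10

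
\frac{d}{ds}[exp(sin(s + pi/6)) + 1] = exp(sin(s + pi/6))*cos(s + pi/6)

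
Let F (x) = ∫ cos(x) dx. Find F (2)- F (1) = -sin(1) + sin(2)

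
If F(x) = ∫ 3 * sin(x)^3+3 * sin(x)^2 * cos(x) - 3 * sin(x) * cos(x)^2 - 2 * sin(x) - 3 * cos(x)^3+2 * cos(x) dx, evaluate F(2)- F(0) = -1 + 2*cos(2) - (cos(2) + sin(2))^3 + 2*sin(2)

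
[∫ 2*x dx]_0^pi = pi^2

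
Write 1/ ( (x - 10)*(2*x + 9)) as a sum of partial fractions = -2/(29*(2*x + 9)) + 1/(29*(x - 10))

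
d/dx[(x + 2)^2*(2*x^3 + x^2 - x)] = 10*x^4 + 36*x^3 + 33*x^2 - 4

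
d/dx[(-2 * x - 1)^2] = 8*x + 4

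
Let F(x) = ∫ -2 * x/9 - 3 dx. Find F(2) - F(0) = -58/9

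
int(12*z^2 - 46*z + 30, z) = 4*z^3 - 23*z^2 + 30*z + C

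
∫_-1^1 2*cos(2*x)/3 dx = 2*sin(2)/3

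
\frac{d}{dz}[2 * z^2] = 4*z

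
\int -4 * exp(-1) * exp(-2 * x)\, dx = 2*exp(-2*x - 1) + C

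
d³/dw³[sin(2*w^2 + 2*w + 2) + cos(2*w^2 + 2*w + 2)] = 64*w^3*sin(2*w^2 + 2*w + 2) - 64*w^3*cos(2*w^2 + 2*w + 2) + 96*w^2*sin(2*w^2 + 2*w + 2) - 96*w^2*cos(2*w^2 + 2*w + 2) - 96*w*cos(2*w^2 + 2*w + 2) - 16*sin(2*w^2 + 2*w + 2) - 32*cos(2*w^2 + 2*w + 2)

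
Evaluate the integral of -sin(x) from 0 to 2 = -1 + cos(2)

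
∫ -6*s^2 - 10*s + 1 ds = -2*s^3 - 5*s^2 + s + C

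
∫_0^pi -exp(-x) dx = -1 + exp(-pi)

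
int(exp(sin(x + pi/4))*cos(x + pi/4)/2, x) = exp(sin(x + pi/4))/2 + C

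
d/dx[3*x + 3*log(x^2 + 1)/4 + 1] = (6*x^2 + 3*x + 6)/(2*x^2 + 2)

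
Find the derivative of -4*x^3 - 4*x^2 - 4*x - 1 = -12*x^2 - 8*x - 4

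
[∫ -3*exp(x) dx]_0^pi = 3 - 3*exp(pi)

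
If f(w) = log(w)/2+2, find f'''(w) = w^(-3)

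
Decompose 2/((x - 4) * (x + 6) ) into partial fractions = -1/(5*(x + 6)) + 1/(5*(x - 4))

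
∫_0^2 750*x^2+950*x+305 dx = 4510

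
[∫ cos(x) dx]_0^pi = 0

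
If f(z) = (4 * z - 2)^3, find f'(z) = 192*z^2 - 192*z + 48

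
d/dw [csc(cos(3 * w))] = 3*sin(3*w)*cot(cos(3*w))*csc(cos(3*w))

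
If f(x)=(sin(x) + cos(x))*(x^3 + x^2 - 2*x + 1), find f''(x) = -x^3*sin(x) - x^3*cos(x) - 7*x^2*sin(x) + 5*x^2*cos(x) + 4*x*sin(x) + 12*x*cos(x) + 5*sin(x) - 3*cos(x)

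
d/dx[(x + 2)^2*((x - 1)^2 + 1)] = 4*x^3 + 6*x^2 - 4*x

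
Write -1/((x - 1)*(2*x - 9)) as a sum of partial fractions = -2/(7*(2*x - 9)) + 1/(7*(x - 1))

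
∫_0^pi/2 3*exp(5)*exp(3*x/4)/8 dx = -exp(5)/2 + exp(3*pi/8 + 5)/2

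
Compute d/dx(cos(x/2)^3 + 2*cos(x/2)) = (3*sin(x/2)^2 - 5)*sin(x/2)/2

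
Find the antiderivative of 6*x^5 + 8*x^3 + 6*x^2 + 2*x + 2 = x^6 + 2*x^4 + 2*x^3 + x^2 + 2*x + C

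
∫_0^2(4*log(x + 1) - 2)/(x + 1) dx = -2*log(3) + 2*log(3)^2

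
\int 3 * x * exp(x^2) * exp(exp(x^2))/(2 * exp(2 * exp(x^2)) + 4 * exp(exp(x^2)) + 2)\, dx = 3*exp(exp(x^2))/(4*(exp(exp(x^2)) + 1)) + C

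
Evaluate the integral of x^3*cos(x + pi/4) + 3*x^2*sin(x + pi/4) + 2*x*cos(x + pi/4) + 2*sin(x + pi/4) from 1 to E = (2*E + exp(3))*sin(pi/4 + E) - 3*sin(pi/4 + 1)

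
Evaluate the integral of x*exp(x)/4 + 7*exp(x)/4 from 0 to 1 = -3/2 + 7*E/4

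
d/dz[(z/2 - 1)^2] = z/2 - 1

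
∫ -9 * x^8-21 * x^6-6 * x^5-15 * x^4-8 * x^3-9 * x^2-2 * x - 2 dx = -x^9 - 3*x^7 - x^6 - 3*x^5 - 2*x^4 - 3*x^3 - x^2 - 2*x + C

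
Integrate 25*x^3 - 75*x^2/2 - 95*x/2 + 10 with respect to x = 25*x^4/4 - 25*x^3/2 - 95*x^2/4 + 10*x + C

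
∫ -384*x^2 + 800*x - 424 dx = -128*x^3 + 400*x^2 - 424*x + C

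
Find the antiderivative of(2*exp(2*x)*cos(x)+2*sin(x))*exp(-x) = 2*sqrt(2)*sin(x + pi/4)*sinh(x) + C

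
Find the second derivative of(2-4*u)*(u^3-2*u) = -48*u^2 + 12*u + 16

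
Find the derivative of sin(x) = cos(x)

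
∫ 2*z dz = z^2 + C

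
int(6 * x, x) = 3*x^2 + C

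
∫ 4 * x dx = 2*x^2 + C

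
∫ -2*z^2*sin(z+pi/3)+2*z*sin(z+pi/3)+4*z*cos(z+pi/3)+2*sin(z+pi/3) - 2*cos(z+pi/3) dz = 2*(z^2 - z - 1)*cos(z + pi/3) + C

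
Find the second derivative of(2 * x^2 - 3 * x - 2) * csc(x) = (-2*x^2 + 4*x^2/sin(x)^2 + 3*x - 8*x*cos(x)/sin(x) - 6*x/sin(x)^2 + 6 + 6*cos(x)/sin(x) - 4/sin(x)^2)/sin(x)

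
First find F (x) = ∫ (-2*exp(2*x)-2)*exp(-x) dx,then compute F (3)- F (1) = -2*exp(3) - 2*exp(-1) + 2*exp(-3) + 2*E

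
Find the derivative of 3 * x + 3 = 3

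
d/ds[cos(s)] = -sin(s)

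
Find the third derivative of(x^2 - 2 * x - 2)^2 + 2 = 24*x - 24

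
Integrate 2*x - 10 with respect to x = x^2 - 10*x + C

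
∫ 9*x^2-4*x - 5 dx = 3*x^3 - 2*x^2 - 5*x + C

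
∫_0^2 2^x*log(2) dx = 3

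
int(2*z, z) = z^2 + C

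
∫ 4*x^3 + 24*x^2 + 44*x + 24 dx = x^4 + 8*x^3 + 22*x^2 + 24*x + C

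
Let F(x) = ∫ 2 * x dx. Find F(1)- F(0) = 1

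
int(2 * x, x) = x^2 + C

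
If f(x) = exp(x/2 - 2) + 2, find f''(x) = exp(x/2 - 2)/4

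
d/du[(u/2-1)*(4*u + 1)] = 4*u - 7/2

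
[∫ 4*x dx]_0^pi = 2*pi^2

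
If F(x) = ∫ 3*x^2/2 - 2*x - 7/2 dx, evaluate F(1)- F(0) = -4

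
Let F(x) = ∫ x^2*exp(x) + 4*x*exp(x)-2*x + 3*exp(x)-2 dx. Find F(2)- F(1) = -4*E - 5 + 9*exp(2)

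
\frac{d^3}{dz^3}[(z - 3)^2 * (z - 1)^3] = 60*z^2 - 216*z + 180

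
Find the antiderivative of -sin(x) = cos(x) + C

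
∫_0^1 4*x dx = 2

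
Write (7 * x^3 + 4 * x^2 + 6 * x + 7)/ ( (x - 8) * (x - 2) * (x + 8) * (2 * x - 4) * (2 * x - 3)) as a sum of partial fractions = -389/(247*(2*x - 3)) - 3369/(60800*(x + 8)) + 1049/(1800*(x - 2)) - 91/(120*(x - 2)^2) + 3895/(14976*(x - 8))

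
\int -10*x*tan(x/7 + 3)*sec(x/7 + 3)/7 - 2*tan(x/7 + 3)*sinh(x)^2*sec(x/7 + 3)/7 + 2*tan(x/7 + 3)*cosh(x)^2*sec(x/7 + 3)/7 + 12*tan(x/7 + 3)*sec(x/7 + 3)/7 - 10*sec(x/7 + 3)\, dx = (14 - 10*x)*sec(x/7 + 3) + C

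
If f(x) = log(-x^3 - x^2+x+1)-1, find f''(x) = (-3*x^2 + 2*x - 3)/(x^4 - 2*x^2 + 1)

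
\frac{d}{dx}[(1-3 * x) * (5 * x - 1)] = 8 - 30*x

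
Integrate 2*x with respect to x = x^2 + C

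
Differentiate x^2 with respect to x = 2*x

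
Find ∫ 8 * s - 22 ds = 4*s^2 - 22*s + C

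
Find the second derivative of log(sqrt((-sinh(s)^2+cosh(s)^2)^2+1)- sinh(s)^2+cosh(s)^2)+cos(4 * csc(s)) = -8*sin(4*csc(s))*cot(s)^2*csc(s) - 4*sin(4*csc(s))*csc(s) - 16*cos(4*csc(s))*cot(s)^2*csc(s)^2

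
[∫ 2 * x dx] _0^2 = 4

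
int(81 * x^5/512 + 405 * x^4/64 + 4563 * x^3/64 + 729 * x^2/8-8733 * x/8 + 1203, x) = 27*x^6/1024 + 81*x^5/64 + 4563*x^4/256 + 243*x^3/8 - 8733*x^2/16 + 1203*x + C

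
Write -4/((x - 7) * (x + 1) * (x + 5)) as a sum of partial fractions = -1/(12*(x + 5)) + 1/(8*(x + 1)) - 1/(24*(x - 7))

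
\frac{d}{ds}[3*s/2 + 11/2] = 3/2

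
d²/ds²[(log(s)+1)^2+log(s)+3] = (-2*log(s) - 1)/s^2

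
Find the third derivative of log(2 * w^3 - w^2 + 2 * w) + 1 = (48*w^6 - 48*w^5 - 24*w^4 - 28*w^3 + 60*w^2 - 24*w + 16)/(8*w^9 - 12*w^8 + 30*w^7 - 25*w^6 + 30*w^5 - 12*w^4 + 8*w^3)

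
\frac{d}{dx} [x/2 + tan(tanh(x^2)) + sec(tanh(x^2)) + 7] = 2*x*sin(tanh(x^2))/(cos(tanh(x^2))^2*cosh(x^2)^2) + 2*x/(cos(tanh(x^2))^2*cosh(x^2)^2) + 1/2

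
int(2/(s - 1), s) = 2*log(s - 1) + C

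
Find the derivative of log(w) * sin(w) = (w*log(w)*cos(w) + sin(w))/w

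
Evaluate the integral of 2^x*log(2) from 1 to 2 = 2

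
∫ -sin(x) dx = cos(x) + C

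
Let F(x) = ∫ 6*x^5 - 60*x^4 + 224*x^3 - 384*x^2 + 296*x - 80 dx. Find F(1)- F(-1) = -440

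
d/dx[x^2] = 2*x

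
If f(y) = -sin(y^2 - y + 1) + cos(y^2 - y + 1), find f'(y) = -2*y*sin(y^2 - y + 1) - 2*y*cos(y^2 - y + 1) + sin(y^2 - y + 1) + cos(y^2 - y + 1)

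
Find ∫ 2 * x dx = x^2 + C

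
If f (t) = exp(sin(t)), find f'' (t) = (-sin(t) + cos(t)^2)*exp(sin(t))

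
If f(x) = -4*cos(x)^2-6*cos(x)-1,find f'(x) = 2*(4*cos(x) + 3)*sin(x)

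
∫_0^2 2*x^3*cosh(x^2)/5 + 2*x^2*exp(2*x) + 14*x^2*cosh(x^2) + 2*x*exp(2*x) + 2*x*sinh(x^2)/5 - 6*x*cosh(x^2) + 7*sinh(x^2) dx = 4*exp(4) + 59*sinh(4)/5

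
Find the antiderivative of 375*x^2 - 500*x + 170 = 125*x^3 - 250*x^2 + 170*x + C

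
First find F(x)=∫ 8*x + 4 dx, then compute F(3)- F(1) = 40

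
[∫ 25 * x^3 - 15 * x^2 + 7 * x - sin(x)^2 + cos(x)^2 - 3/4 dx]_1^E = -5*exp(3) - 4 - 3*E/4 - sin(2)/2 + sin(2*E)/2 + 7*exp(2)/2 + 25*exp(4)/4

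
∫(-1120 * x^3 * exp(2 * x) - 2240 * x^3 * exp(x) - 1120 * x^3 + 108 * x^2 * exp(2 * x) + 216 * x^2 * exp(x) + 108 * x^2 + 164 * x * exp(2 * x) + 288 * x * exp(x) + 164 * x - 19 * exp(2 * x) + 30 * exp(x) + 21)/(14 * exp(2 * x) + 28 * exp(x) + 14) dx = -(10*x - 7)*(x*(exp(x) + 1)*(28*x^2 + 16*x + 3) + 4*exp(x))/(14*exp(x) + 14) + C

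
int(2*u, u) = u^2 + C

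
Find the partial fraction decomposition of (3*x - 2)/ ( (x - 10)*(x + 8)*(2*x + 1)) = 2/(45*(2*x + 1)) - 13/(135*(x + 8)) + 2/(27*(x - 10))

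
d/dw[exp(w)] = exp(w)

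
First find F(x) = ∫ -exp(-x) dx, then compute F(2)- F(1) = -exp(-1) + exp(-2)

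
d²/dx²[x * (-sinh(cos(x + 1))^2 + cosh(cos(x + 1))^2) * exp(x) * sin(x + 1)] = 2*(x*cos(x + 1) + sqrt(2)*sin(x + pi/4 + 1))*exp(x)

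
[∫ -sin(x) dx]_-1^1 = 0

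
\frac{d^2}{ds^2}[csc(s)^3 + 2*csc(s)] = (-2 - 5/sin(s)^2 + 12/sin(s)^4)/sin(s)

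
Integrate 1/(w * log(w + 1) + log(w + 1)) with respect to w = log(log(w + 1)) + C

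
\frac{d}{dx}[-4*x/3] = -4/3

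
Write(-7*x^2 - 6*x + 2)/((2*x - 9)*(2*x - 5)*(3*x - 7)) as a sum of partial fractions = -451/(13*(3*x - 7)) + 227/(8*(2*x - 5)) - 667/(104*(2*x - 9))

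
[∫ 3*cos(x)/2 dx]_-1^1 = 3*sin(1)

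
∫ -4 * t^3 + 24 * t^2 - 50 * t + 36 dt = -t^4 + 8*t^3 - 25*t^2 + 36*t + C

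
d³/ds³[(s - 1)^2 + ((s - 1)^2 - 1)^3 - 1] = 120*s^3 - 360*s^2 + 288*s - 48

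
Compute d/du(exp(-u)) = -exp(-u)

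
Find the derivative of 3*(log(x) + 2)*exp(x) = (3*x*exp(x)*log(x) + 6*x*exp(x) + 3*exp(x))/x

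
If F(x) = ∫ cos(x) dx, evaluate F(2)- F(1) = -sin(1) + sin(2)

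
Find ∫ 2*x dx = x^2 + C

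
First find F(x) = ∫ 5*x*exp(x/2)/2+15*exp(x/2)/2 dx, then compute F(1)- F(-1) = 10*exp(1/2)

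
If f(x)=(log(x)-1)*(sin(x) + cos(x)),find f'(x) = sqrt(2)*(x*log(x)*cos(x + pi/4) - x*cos(x + pi/4) + sin(x + pi/4))/x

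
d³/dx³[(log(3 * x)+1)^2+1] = (4*log(x) - 2 + 4*log(3))/x^3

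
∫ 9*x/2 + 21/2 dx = 9*x^2/4 + 21*x/2 + C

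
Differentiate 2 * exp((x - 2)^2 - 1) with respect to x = 4*x*exp(x^2 - 4*x + 3) - 8*exp(x^2 - 4*x + 3)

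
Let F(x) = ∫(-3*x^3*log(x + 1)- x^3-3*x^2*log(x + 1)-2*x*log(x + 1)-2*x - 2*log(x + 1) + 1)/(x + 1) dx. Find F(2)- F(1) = -11*log(3) + 2*log(2)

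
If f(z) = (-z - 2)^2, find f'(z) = 2*z + 4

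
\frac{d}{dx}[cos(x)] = -sin(x)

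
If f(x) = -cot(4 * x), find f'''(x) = 384*cot(4*x)^4 + 512*cot(4*x)^2 + 128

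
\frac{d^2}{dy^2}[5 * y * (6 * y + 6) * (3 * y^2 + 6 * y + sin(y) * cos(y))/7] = -60*y^2*sin(2*y)/7 + 1080*y^2/7 - 60*y*sin(2*y)/7 + 120*y*cos(2*y)/7 + 1620*y/7 + 30*sin(2*y)/7 + 60*cos(2*y)/7 + 360/7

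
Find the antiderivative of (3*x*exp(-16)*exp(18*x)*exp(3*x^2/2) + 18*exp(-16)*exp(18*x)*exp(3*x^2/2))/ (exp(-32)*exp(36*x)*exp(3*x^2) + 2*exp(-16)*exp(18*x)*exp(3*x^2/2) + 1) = exp(3*x^2/2 + 18*x - 16)/(exp(3*x^2/2 + 18*x - 16) + 1) + C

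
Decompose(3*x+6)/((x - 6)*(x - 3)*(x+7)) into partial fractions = -3/(26*(x + 7)) - 1/(2*(x - 3)) + 8/(13*(x - 6))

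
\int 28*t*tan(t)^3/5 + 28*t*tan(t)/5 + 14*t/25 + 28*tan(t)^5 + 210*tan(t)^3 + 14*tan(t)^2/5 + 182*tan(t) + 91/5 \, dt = 7*t/5 + 7*(t + 5*tan(t)^2 + 30)^2/25 + 7*tan(t)^2 + C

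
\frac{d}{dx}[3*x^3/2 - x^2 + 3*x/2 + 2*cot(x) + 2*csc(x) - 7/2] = 9*x^2/2 - 2*x - 2*cot(x)^2 - 2*cot(x)*csc(x) - 1/2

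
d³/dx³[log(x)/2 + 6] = x^(-3)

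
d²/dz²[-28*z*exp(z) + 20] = -28*z*exp(z) - 56*exp(z)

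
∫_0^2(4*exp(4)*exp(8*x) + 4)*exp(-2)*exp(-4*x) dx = -exp(2) - exp(-10) + exp(-2) + exp(10)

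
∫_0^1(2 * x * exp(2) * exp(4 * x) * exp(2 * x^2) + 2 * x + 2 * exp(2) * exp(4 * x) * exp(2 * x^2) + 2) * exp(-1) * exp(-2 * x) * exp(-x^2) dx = -E - exp(-4) + exp(-1) + exp(4)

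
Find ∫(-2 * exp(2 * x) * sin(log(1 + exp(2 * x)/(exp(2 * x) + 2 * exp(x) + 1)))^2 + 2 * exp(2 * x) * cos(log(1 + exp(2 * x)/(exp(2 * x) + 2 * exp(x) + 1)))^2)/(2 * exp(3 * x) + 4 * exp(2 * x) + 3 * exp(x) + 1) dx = sin(2*log((2*exp(2*x) + 2*exp(x) + 1)/(exp(2*x) + 2*exp(x) + 1)))/2 + C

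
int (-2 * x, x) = -x^2 + C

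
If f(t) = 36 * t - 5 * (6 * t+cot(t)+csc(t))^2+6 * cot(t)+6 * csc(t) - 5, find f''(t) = 60*t/sin(t) - 120*t*cos(t)/sin(t)^3 - 120*t/sin(t)^3 - 360 - 6/sin(t) + 130*cos(t)/sin(t)^2 + 160/sin(t)^2 + 12*cos(t)/sin(t)^3 + 12/sin(t)^3 - 60*cos(t)/sin(t)^4 - 60/sin(t)^4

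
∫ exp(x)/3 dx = exp(x)/3 + C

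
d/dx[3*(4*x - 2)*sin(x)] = 12*x*cos(x) + 12*sin(x) - 6*cos(x)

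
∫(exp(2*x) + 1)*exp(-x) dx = 2*sinh(x) + C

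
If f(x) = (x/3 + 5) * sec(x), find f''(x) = (-x/3 + 2*x/(3*cos(x)^2) + 2*sin(x)/(3*cos(x)) - 5 + 10/cos(x)^2)/cos(x)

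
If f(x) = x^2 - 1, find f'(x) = 2*x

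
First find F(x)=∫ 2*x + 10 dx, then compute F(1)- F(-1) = 20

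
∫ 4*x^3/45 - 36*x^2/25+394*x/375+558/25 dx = x^4/45 - 12*x^3/25 + 197*x^2/375 + 558*x/25 + C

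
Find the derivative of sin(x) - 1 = cos(x)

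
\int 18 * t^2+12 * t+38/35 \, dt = 6*t^3 + 6*t^2 + 38*t/35 + C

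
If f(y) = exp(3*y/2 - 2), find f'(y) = 3*exp(3*y/2 - 2)/2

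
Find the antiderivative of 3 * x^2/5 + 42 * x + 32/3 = x^3/5 + 21*x^2 + 32*x/3 + C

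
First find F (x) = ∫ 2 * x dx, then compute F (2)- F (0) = 4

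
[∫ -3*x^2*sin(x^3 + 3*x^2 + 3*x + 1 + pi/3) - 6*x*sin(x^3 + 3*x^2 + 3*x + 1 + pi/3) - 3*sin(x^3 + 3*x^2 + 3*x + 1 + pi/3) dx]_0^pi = cos(pi/3 + (1 + pi)^3) - cos(1 + pi/3)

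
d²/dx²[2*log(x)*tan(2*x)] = (16*x^2*log(x)*sin(2*x)/cos(2*x)^3 + 8*x/cos(2*x)^2 - 2*tan(2*x))/x^2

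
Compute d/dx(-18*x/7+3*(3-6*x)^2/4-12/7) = 54*x - 207/7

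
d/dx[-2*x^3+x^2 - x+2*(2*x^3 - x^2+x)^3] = 144*x^8 - 192*x^7 + 252*x^6 - 156*x^5 + 90*x^4 - 24*x^3 + 2*x - 1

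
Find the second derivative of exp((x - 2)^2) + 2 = 4*x^2*exp(x^2 - 4*x + 4) - 16*x*exp(x^2 - 4*x + 4) + 18*exp(x^2 - 4*x + 4)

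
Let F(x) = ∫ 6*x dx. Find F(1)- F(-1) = 0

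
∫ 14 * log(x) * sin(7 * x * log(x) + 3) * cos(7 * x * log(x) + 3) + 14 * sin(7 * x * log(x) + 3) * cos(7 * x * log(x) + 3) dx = sin(7*x*log(x) + 3)^2 + C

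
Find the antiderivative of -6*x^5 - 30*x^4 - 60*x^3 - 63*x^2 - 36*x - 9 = -x^6 - 6*x^5 - 15*x^4 - 21*x^3 - 18*x^2 - 9*x + C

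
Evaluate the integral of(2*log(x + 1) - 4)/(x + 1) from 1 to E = -(-2 + log(2))^2 + (-2 + log(1 + E))^2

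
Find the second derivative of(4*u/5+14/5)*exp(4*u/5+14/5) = 64*u*exp(4*u/5 + 14/5)/125 + 384*exp(4*u/5 + 14/5)/125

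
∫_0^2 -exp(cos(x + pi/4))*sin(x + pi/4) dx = -exp(sqrt(2)/2) + exp(cos(pi/4 + 2))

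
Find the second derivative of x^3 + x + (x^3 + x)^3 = 72*x^7 + 126*x^5 + 60*x^3 + 12*x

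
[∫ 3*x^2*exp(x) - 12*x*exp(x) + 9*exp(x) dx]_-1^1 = -48*exp(-1) + 12*E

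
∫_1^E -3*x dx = 3/2 - 3*exp(2)/2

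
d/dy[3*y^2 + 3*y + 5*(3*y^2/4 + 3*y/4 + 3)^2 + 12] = 45*y^3/4 + 135*y^2/8 + 453*y/8 + 51/2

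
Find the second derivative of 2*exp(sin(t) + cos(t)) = 2*(-sin(2*t) - sqrt(2)*sin(t + pi/4) + 1)*exp(sin(t))*exp(cos(t))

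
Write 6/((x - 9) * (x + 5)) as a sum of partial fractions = -3/(7*(x + 5)) + 3/(7*(x - 9))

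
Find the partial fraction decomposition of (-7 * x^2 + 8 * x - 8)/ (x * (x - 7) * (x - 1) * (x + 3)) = 19/(24*(x + 3)) + 7/(24*(x - 1)) - 59/(84*(x - 7)) - 8/(21*x)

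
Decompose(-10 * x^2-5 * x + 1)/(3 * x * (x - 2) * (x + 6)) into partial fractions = -329/(144*(x + 6)) - 49/(48*(x - 2)) - 1/(36*x)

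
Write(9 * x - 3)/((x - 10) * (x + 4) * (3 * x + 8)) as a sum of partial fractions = 243/(152*(3*x + 8)) - 39/(56*(x + 4)) + 87/(532*(x - 10))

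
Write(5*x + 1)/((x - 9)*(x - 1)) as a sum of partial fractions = -3/(4*(x - 1)) + 23/(4*(x - 9))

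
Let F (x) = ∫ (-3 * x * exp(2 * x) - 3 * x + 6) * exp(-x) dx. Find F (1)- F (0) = 0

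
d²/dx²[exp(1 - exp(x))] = (exp(2*x) - exp(x))*exp(1 - exp(x))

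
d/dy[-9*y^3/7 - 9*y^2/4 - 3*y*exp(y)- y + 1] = -27*y^2/7 - 3*y*exp(y) - 9*y/2 - 3*exp(y) - 1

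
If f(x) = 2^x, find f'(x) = 2^x*log(2)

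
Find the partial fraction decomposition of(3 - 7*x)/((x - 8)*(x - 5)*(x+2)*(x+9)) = -33/(833*(x + 9)) + 17/(490*(x + 2)) + 16/(147*(x - 5)) - 53/(510*(x - 8))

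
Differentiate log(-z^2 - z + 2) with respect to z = (2*z + 1)/(z^2 + z - 2)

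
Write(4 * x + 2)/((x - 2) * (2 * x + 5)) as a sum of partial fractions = 16/(9*(2*x + 5)) + 10/(9*(x - 2))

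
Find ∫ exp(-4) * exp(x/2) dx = 2*exp(x/2 - 4) + C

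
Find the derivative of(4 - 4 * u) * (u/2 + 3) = -4*u - 10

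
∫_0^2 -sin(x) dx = -1 + cos(2)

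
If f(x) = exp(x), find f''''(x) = exp(x)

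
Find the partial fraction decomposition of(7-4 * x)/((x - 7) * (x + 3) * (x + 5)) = 9/(8*(x + 5)) - 19/(20*(x + 3)) - 7/(40*(x - 7))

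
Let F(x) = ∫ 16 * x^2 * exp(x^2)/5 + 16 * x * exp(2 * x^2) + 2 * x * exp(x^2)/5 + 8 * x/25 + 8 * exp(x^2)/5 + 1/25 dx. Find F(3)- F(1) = -4*(1/5 + E)^2 - E/5 + 2/25 + exp(9)/5 + 4*(3/5 + exp(9))^2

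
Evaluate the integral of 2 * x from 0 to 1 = 1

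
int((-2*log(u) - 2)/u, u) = -(log(u) + 2)^2 + 2*log(u) + C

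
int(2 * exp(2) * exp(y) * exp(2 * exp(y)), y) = exp(2*exp(y) + 2) + C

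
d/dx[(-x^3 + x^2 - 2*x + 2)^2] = 6*x^5 - 10*x^4 + 20*x^3 - 24*x^2 + 16*x - 8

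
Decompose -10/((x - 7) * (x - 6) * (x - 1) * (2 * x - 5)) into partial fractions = -80/(189*(2*x - 5)) + 1/(9*(x - 1)) + 2/(7*(x - 6)) - 5/(27*(x - 7))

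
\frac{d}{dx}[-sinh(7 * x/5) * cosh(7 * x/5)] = -7*cosh(14*x/5)/5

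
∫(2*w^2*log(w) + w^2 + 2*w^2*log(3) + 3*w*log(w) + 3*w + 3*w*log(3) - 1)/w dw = (w^2 + 3*w - 1)*log(3*w) + C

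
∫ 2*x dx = x^2 + C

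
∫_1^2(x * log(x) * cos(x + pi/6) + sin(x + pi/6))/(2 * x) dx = log(2)*sin(pi/6 + 2)/2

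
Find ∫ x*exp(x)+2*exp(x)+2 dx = (x + 1)*(exp(x) + 2) + C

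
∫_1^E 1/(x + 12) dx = -log(13) + log(E + 12)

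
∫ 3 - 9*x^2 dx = -3*x^3 + 3*x + C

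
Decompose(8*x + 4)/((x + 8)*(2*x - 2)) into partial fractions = 10/(3*(x + 8)) + 2/(3*(x - 1))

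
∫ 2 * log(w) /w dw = log(w)^2 + C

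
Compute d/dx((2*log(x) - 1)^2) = (8*log(x) - 4)/x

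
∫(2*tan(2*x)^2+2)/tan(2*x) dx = log(3*tan(2*x)) + C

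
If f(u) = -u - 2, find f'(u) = -1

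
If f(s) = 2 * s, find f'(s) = 2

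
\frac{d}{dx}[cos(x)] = -sin(x)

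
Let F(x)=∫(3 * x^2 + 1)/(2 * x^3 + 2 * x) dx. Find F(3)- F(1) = -log(2)/2 + log(30)/2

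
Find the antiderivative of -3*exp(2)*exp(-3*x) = exp(2 - 3*x) + C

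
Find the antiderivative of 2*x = x^2 + C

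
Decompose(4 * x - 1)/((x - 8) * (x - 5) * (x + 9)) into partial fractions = -37/(238*(x + 9)) - 19/(42*(x - 5)) + 31/(51*(x - 8))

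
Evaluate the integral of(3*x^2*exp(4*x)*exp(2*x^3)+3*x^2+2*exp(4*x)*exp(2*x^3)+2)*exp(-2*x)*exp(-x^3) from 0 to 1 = -exp(-3) + exp(3)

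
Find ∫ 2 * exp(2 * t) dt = exp(2*t) + C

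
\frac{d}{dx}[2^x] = 2^x*log(2)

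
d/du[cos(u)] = -sin(u)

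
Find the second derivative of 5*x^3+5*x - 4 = 30*x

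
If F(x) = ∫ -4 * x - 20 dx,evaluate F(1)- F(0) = -22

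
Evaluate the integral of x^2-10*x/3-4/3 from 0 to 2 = -20/3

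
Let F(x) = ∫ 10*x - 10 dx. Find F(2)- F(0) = 0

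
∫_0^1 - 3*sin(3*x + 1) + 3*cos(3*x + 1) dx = -sin(1) + sin(4) + cos(4) - cos(1)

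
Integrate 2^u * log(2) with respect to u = 2^u + C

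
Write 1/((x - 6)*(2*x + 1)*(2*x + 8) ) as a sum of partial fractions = -2/(91*(2*x + 1)) + 1/(140*(x + 4)) + 1/(260*(x - 6))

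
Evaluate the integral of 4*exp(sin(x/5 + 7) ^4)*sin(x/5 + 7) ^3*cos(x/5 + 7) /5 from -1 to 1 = -exp(sin(34/5)^4) + exp(sin(36/5)^4)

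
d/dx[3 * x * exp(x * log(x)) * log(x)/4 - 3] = 3*x*exp(x*log(x))*log(x)^2/4 + 3*x*exp(x*log(x))*log(x)/4 + 3*exp(x*log(x))*log(x)/4 + 3*exp(x*log(x))/4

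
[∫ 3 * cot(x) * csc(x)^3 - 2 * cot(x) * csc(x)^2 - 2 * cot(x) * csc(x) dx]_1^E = -csc(E)^3 - 2*csc(1) - csc(1)^2 + csc(1)^3 + 2*csc(E) + csc(E)^2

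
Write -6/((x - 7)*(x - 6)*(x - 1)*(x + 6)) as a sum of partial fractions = 1/(182*(x + 6)) - 1/(35*(x - 1)) + 1/(10*(x - 6)) - 1/(13*(x - 7))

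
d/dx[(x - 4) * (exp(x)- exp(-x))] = (x*exp(2*x) + x - 3*exp(2*x) - 5)*exp(-x)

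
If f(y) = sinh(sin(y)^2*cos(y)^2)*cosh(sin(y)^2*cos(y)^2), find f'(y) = sin(4*y)*cosh(cos(2*y)^2/2 - 1/2)/2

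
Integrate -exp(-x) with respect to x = exp(-x) + C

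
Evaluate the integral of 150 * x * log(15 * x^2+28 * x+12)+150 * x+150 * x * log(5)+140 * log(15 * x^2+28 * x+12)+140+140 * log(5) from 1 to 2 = -275*log(275) + 640*log(640)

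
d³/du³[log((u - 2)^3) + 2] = 6/(u^3 - 6*u^2 + 12*u - 8)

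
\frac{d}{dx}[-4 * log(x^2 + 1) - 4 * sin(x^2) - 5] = -8*x*(x^2*cos(x^2) + cos(x^2) + 1)/(x^2 + 1)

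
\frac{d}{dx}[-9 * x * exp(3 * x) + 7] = -27*x*exp(3*x) - 9*exp(3*x)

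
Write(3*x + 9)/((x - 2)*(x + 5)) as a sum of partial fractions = 6/(7*(x + 5)) + 15/(7*(x - 2))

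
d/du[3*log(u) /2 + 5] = 3/(2*u)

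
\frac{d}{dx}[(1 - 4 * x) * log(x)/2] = (-4*x*log(x) - 4*x + 1)/(2*x)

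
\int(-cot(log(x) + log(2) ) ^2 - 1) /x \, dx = cot(log(2*x)) + C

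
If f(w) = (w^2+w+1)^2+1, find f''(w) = 12*w^2 + 12*w + 6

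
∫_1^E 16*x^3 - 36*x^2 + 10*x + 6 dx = -4 + (-3*E - 1 + 2*exp(2))^2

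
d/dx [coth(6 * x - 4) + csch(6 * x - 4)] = -(6*sinh(6*x - 4)^2*coth(6*x - 4)*csch(6*x - 4) + 6)/sinh(6*x - 4)^2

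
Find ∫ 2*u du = u^2 + C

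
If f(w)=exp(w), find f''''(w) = exp(w)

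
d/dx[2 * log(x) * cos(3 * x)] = 2*(-3*x*log(x)*sin(3*x) + cos(3*x))/x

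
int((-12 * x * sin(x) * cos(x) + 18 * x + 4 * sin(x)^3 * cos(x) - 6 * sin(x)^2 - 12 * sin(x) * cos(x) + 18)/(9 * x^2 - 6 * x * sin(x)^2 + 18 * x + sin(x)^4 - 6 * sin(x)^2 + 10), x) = log((3*x + cos(x)^2 + 2)^2 + 1) + C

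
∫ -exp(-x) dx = exp(-x) + C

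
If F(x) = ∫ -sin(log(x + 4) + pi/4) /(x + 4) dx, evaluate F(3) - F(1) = cos(pi/4 + log(7)) - cos(pi/4 + log(5))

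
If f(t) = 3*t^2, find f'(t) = 6*t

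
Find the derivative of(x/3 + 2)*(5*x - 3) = 10*x/3 + 9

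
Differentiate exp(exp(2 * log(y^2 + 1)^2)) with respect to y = 8*y*exp(exp(2*log(y^2 + 1)^2) + 2*log(y^2 + 1)^2)*log(y^2 + 1)/(y^2 + 1)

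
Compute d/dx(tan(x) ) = cos(x)^(-2)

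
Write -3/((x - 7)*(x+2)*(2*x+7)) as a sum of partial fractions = -4/(21*(2*x + 7)) + 1/(9*(x + 2)) - 1/(63*(x - 7))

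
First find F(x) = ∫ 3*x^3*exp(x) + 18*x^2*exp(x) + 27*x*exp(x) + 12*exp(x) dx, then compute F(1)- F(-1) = 24*E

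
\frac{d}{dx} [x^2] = 2*x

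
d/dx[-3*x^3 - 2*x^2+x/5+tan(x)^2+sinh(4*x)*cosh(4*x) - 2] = -9*x^2 - 4*x + 2*sin(x)/cos(x)^3 + 4*sinh(4*x)^2 + 4*cosh(4*x)^2 + 1/5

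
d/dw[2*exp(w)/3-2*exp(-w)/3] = (2*exp(2*w) + 2)*exp(-w)/3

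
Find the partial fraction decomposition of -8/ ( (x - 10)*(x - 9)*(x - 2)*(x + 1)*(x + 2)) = -1/(66*(x + 2)) + 4/(165*(x + 1)) - 1/(84*(x - 2)) + 4/(385*(x - 9)) - 1/(132*(x - 10))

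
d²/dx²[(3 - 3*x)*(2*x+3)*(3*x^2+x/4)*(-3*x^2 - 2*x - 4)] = 1620*x^4 + 1350*x^3 + 171*x^2 - 207*x/2 - 219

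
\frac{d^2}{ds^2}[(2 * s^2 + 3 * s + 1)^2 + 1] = 48*s^2 + 72*s + 26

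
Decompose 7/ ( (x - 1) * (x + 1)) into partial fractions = -7/(2*(x + 1)) + 7/(2*(x - 1))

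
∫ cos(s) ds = sin(s) + C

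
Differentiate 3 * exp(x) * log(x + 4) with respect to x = (3*x*exp(x)*log(x + 4) + 12*exp(x)*log(x + 4) + 3*exp(x))/(x + 4)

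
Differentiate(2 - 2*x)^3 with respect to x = -24*x^2 + 48*x - 24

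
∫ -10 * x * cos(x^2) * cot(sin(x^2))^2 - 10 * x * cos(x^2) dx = 5*cot(sin(x^2)) + C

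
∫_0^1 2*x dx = 1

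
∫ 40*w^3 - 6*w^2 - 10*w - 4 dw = 10*w^4 - 2*w^3 - 5*w^2 - 4*w + C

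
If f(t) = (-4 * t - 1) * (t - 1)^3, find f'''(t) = 66 - 96*t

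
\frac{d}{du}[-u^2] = -2*u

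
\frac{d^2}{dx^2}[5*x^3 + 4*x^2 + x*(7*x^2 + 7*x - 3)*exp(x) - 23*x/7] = 7*x^3*exp(x) + 49*x^2*exp(x) + 67*x*exp(x) + 30*x + 8*exp(x) + 8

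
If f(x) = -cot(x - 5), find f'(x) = sin(x - 5)^(-2)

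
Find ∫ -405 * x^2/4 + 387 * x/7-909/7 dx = -135*x^3/4 + 387*x^2/14 - 909*x/7 + C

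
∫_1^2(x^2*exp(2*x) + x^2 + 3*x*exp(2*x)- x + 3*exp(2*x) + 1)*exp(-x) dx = -4*E - 8*exp(-2) + 4*exp(-1) + 8*exp(2)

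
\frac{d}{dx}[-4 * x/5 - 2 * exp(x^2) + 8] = -4*x*exp(x^2) - 4/5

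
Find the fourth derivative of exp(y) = exp(y)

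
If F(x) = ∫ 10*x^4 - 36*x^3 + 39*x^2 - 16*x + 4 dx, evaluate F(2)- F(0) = 0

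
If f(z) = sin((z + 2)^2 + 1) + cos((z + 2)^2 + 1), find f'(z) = -2*z*sin(z^2 + 4*z + 5) + 2*z*cos(z^2 + 4*z + 5) - 4*sin(z^2 + 4*z + 5) + 4*cos(z^2 + 4*z + 5)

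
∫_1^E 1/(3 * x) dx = 1/3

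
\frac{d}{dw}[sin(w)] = cos(w)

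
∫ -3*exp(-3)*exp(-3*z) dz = exp(-3*z - 3) + C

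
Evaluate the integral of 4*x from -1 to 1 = 0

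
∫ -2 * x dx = -x^2 + C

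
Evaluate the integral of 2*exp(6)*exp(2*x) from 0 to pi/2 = -exp(6) + exp(pi + 6)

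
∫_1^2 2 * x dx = 3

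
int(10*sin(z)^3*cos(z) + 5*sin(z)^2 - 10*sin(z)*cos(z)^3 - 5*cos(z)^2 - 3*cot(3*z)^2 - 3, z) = -5*sin(2*z)/2 + 5*cos(4*z)/8 + cot(3*z) + C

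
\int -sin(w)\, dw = cos(w) + C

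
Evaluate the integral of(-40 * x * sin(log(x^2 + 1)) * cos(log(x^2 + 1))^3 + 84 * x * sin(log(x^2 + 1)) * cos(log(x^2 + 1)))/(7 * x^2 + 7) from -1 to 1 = 0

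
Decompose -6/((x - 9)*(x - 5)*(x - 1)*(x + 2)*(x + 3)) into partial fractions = -1/(64*(x + 3)) + 2/(77*(x + 2)) - 1/(64*(x - 1)) + 3/(448*(x - 5)) - 1/(704*(x - 9))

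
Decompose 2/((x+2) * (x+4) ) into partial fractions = -1/(x + 4) + 1/(x + 2)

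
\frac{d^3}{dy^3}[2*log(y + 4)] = 4/(y^3 + 12*y^2 + 48*y + 64)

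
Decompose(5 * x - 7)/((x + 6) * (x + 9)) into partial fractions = 52/(3*(x + 9)) - 37/(3*(x + 6))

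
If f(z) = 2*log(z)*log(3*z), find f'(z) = (4*log(z) + 2*log(3))/z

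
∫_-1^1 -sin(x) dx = 0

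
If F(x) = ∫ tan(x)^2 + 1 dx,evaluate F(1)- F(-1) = 2*tan(1)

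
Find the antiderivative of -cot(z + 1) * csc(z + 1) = csc(z + 1) + C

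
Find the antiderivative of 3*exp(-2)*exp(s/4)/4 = 3*exp(s/4 - 2) + C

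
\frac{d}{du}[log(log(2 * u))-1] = 1/(u*log(u) + u*log(2))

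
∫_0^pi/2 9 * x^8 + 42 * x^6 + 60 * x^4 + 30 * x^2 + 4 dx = 2*pi + pi^3/4 + (pi + pi^3/8)^3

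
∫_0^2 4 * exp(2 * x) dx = 2*(-exp(-2) + exp(2))*exp(2)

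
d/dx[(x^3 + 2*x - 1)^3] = 9*x^8 + 42*x^6 - 18*x^5 + 60*x^4 - 48*x^3 + 33*x^2 - 24*x + 6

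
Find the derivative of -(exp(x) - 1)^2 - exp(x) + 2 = -2*exp(2*x) + exp(x)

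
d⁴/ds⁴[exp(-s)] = exp(-s)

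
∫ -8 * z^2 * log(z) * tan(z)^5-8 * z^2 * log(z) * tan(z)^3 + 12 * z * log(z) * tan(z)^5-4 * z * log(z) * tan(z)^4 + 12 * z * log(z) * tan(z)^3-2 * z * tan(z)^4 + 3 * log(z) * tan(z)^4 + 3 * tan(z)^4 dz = z*(3 - 2*z)*log(z)*tan(z)^4 + C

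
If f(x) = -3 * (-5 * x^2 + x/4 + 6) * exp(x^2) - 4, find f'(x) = 30*x^3*exp(x^2) - 3*x^2*exp(x^2)/2 - 6*x*exp(x^2) - 3*exp(x^2)/4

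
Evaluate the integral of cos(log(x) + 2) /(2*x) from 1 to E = -sin(2)/2 + sin(3)/2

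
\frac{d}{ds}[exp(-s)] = -exp(-s)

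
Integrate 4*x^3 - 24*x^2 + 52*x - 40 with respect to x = x^4 - 8*x^3 + 26*x^2 - 40*x + C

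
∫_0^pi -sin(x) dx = -2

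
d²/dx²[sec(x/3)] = (-1 + 2/cos(x/3)^2)/(9*cos(x/3))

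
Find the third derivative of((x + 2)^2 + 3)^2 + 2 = 24*x + 48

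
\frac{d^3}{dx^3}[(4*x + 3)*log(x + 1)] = (-4*x - 6)/(x^3 + 3*x^2 + 3*x + 1)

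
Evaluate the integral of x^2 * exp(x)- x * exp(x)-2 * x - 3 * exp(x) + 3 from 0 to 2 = 2 - 2*exp(2)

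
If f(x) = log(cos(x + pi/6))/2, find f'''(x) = -sin(x + pi/6)/cos(x + pi/6)^3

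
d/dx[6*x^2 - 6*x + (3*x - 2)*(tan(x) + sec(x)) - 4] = 3*x*tan(x)^2 + 3*x*tan(x)*sec(x) + 15*x - 2*tan(x)^2 - 2*tan(x)*sec(x) + 3*tan(x) + 3*sec(x) - 8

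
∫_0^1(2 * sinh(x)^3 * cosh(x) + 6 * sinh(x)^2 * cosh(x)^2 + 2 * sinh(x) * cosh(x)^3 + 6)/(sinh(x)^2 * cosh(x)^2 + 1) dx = log(7/8 + cosh(4)/8) + 6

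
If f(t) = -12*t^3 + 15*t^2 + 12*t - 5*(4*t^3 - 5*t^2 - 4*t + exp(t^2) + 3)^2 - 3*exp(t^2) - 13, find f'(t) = -480*t^5 - 80*t^4*exp(t^2) + 1000*t^4 + 100*t^3*exp(t^2) + 140*t^3 - 40*t^2*exp(t^2) - 996*t^2 - 20*t*exp(2*t^2) + 34*t*exp(t^2) + 170*t + 40*exp(t^2) + 132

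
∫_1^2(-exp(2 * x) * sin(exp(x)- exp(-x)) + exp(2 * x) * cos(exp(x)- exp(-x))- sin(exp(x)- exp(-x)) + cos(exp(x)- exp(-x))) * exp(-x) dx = -sin(E - exp(-1)) + cos(-exp(2) + exp(-2)) - cos(E - exp(-1)) - sin(-exp(2) + exp(-2))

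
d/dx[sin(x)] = cos(x)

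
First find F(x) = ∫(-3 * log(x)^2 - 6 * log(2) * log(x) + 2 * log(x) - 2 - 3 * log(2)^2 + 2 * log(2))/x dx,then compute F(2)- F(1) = -7*log(2)^3 - 2*log(2) + 3*log(2)^2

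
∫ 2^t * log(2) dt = 2^t + C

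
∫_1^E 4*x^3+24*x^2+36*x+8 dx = -36 + (-3 + (2 + E)^2)^2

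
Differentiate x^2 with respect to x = 2*x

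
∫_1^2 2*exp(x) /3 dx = -2*E/3 + 2*exp(2)/3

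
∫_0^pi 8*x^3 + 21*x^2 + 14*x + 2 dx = (-1 + (1 + pi)^2)*(1 + 3*pi + 2*pi^2)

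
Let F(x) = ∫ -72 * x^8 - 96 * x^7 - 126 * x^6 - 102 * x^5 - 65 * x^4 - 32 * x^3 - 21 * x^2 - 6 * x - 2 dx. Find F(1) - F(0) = -88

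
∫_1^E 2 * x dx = -1 + exp(2)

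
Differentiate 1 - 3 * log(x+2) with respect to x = -3/(x + 2)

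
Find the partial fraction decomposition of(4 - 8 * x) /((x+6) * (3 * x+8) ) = 38/(5*(3*x + 8)) - 26/(5*(x + 6))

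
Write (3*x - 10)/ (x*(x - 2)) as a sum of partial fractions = -2/(x - 2) + 5/x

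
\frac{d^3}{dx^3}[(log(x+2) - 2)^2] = (4*log(x + 2) - 14)/(x^3 + 6*x^2 + 12*x + 8)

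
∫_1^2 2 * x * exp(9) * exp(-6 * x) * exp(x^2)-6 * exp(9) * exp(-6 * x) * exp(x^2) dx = E - exp(4)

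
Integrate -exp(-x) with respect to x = exp(-x) + C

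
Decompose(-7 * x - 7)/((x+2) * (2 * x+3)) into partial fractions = 7/(2*x + 3) - 7/(x + 2)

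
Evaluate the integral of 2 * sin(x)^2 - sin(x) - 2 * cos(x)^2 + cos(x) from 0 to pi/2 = 0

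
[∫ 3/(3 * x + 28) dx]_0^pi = -log(7) + log(3*pi/4 + 7)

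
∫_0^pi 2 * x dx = pi^2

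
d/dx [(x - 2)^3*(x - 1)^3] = 6*x^5 - 45*x^4 + 132*x^3 - 189*x^2 + 132*x - 36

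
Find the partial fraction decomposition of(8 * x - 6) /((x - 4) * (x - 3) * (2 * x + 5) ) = -8/(11*(2*x + 5)) - 18/(11*(x - 3)) + 2/(x - 4)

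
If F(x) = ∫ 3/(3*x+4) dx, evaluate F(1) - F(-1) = log(7)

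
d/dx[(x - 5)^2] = 2*x - 10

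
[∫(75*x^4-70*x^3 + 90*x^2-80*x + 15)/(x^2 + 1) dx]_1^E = -35*exp(2) - 5*log(1 + exp(2)) - 5 + 5*log(2) + 15*E + 25*exp(3)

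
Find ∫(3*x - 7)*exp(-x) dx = (4 - 3*x)*exp(-x) + C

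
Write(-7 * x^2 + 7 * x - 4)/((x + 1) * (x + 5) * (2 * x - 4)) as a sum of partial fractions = -107/(28*(x + 5)) + 3/(4*(x + 1)) - 3/(7*(x - 2))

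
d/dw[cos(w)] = -sin(w)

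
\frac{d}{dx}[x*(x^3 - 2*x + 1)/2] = 2*x^3 - 2*x + 1/2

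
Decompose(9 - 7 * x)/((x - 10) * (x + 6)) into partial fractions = -51/(16*(x + 6)) - 61/(16*(x - 10))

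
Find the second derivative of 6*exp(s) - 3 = 6*exp(s)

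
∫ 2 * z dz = z^2 + C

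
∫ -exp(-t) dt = exp(-t) + C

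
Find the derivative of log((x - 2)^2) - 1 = 2/(x - 2)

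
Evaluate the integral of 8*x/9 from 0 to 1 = 4/9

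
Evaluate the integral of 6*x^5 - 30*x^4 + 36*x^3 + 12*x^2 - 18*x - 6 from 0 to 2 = 0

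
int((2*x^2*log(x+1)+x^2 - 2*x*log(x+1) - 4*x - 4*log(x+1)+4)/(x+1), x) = (x - 2)^2*log(x + 1) + C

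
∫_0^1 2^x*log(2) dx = 1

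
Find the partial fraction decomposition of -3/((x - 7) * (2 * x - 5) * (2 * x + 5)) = -3/(95*(2*x + 5)) + 1/(15*(2*x - 5)) - 1/(57*(x - 7))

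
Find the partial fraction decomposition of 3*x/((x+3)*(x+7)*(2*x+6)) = -21/(32*(x + 7)) + 21/(32*(x + 3)) - 9/(8*(x + 3)^2)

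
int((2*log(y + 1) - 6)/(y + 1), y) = (log(y + 1) - 3)^2 + C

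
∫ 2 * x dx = x^2 + C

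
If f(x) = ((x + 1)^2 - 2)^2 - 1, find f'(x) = 4*x^3 + 12*x^2 + 4*x - 4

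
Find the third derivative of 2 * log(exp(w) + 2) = (-4*exp(2*w) + 8*exp(w))/(exp(3*w) + 6*exp(2*w) + 12*exp(w) + 8)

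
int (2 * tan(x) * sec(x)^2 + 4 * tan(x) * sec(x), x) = (sec(x) + 2)^2 + C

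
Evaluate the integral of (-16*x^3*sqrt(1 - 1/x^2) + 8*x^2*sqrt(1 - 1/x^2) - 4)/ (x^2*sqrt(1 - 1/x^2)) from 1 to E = -8*exp(2) - 4*asec(E) + 8*E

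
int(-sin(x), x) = cos(x) + C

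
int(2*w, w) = w^2 + C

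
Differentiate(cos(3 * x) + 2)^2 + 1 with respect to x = -6*(cos(3*x) + 2)*sin(3*x)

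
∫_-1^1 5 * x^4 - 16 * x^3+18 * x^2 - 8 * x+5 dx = 24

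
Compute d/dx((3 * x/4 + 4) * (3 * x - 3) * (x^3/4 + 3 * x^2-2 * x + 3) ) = 45*x^4/16 + 147*x^3/4 + 261*x^2/4 - 195*x/2 + 213/4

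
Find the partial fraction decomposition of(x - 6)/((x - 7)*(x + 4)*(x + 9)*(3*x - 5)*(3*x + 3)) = 117/(69632*(3*x - 5)) - 1/(4096*(x + 9)) + 2/(1683*(x + 4)) - 7/(4608*(x + 1)) + 1/(67584*(x - 7))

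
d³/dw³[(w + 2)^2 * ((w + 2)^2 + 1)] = 24*w + 48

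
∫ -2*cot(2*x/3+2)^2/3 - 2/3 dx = cot(2*x/3 + 2) + C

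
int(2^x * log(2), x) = 2^x + C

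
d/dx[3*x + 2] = 3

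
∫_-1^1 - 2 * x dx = 0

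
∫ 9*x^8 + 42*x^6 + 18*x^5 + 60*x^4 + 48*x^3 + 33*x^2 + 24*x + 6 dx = x^9 + 6*x^7 + 3*x^6 + 12*x^5 + 12*x^4 + 11*x^3 + 12*x^2 + 6*x + C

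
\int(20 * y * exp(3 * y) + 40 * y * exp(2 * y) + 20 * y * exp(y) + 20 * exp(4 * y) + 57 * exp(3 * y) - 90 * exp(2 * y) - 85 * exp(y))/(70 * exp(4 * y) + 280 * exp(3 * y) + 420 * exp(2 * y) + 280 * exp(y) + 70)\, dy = (20*y*(exp(y) + 1)^2 - 105*(exp(y) + 1)^2 + 2*(22*exp(y) + 15)*exp(y))*exp(y)/(70*(exp(y) + 1)^3) + C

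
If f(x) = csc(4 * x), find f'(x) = -4*cot(4*x)*csc(4*x)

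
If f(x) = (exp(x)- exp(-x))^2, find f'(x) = (2*exp(4*x) - 2)*exp(-2*x)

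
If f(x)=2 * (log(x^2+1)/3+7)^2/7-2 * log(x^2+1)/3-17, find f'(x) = (8*x*log(x^2 + 1) + 84*x)/(63*x^2 + 63)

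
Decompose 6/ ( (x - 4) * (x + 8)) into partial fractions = -1/(2*(x + 8)) + 1/(2*(x - 4))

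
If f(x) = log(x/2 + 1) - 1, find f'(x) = 1/(x + 2)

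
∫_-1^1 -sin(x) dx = 0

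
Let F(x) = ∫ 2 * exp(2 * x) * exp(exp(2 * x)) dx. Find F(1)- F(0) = -E + exp(exp(2))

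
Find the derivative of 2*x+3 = 2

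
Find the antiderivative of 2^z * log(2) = 2^z + C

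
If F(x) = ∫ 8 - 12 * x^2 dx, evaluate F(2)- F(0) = -16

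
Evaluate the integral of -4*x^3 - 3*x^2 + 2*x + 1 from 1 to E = (-E - 1)*(-E + exp(3))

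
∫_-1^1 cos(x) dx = 2*sin(1)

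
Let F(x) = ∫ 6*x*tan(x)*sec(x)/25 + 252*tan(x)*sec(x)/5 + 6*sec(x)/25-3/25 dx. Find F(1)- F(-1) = -6/25 + 12*sec(1)/25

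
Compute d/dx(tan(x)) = cos(x)^(-2)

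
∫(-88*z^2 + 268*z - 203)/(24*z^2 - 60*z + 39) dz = -11*z/3 + log((4*z - 5)^2 + 1) + C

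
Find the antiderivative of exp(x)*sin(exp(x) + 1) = -cos(exp(x) + 1) + C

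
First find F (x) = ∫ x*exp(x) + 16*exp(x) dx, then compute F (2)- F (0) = -15 + 17*exp(2)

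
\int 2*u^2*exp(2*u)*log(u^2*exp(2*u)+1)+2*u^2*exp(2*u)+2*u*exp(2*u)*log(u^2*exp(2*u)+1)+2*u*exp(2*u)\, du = (u^2*exp(2*u) + 1)*log(u^2*exp(2*u) + 1) + C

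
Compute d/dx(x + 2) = 1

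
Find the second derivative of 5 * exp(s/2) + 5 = 5*exp(s/2)/4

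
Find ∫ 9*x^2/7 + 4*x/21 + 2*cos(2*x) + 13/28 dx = 3*x^3/7 + 2*x^2/21 + 13*x/28 + sin(2*x) + C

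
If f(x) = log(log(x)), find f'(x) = 1/(x*log(x))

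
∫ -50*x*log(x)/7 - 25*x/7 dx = -25*x^2*log(x)/7 + C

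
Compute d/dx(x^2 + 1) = 2*x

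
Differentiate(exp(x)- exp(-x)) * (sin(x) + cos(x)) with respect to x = 2*(exp(2*x)*cos(x) + sin(x))*exp(-x)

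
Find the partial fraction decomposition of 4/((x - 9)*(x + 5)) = -2/(7*(x + 5)) + 2/(7*(x - 9))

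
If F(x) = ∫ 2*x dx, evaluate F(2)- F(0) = 4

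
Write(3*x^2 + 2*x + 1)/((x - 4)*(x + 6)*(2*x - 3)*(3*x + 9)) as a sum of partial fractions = -86/(2025*(2*x - 3)) - 97/(1350*(x + 6)) + 22/(567*(x + 3)) + 19/(350*(x - 4))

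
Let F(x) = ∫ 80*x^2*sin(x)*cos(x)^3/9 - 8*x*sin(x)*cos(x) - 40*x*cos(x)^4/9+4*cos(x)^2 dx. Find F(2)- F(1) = -1/2 - cos(4)/6 - 10*cos(8)/9 - 8*cos(2)/9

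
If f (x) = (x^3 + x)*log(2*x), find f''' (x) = (6*x^2*log(x) + 6*x^2*log(2) + 11*x^2 - 1)/x^2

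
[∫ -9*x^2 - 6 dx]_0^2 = -36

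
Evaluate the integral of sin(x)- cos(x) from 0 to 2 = -sin(2) - cos(2) + 1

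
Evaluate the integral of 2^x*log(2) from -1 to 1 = 3/2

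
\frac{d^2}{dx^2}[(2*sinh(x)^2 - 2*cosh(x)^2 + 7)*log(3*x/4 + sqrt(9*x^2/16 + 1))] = -135*x*(9*x^2 + 3*x*sqrt(9*x^2 + 16) + 8)/(243*x^5 + 81*x^4*sqrt(9*x^2 + 16) + 864*x^3 + 216*x^2*sqrt(9*x^2 + 16) + 768*x + 128*sqrt(9*x^2 + 16))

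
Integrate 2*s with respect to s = s^2 + C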